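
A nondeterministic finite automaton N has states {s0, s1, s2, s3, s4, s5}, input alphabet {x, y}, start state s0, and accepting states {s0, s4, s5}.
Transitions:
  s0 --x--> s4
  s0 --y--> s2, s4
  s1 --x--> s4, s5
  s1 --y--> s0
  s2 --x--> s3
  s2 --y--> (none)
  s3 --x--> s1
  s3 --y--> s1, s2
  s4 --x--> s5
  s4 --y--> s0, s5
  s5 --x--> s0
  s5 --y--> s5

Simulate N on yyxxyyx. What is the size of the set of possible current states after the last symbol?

3

Start: {s0}
read y: {s2, s4}
read y: {s0, s5}
read x: {s0, s4}
read x: {s4, s5}
read y: {s0, s5}
read y: {s2, s4, s5}
read x: {s0, s3, s5}
Final reachable set {s0, s3, s5} has 3 states.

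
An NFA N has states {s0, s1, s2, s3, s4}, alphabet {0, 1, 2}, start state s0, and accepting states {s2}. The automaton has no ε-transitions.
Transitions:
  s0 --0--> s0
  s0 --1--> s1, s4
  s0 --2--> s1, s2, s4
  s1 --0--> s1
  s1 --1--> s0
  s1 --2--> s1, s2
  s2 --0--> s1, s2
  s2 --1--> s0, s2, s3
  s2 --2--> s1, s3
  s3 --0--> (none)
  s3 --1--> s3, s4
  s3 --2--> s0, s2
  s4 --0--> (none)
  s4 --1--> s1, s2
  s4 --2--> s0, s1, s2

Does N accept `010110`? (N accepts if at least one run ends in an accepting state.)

rejected

Start: {s0}
read 0: {s0}
read 1: {s1, s4}
read 0: {s1}
read 1: {s0}
read 1: {s1, s4}
read 0: {s1}
Reachable ∩ accepting = {} — empty.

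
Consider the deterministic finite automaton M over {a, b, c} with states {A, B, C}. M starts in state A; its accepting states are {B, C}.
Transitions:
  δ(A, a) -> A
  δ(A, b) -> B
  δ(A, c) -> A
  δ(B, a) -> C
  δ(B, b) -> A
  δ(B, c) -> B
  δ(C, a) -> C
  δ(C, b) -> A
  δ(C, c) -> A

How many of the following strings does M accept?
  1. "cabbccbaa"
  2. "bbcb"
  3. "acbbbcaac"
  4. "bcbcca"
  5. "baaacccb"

"cabbccbaa": accepted
"bbcb": accepted
"acbbbcaac": rejected
"bcbcca": rejected
"baaacccb": accepted

3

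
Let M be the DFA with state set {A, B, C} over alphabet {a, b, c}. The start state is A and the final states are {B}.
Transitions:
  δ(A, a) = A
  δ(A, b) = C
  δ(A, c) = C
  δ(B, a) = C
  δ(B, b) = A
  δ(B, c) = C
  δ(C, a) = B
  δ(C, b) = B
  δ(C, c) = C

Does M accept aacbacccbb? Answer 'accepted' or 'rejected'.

A --a--> A
A --a--> A
A --c--> C
C --b--> B
B --a--> C
C --c--> C
C --c--> C
C --c--> C
C --b--> B
B --b--> A
End in state A, which is not an accepting state.

rejected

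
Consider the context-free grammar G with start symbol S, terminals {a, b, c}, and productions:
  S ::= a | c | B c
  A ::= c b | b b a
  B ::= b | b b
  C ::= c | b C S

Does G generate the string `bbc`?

S ⇒ Bc ⇒ bbc

yes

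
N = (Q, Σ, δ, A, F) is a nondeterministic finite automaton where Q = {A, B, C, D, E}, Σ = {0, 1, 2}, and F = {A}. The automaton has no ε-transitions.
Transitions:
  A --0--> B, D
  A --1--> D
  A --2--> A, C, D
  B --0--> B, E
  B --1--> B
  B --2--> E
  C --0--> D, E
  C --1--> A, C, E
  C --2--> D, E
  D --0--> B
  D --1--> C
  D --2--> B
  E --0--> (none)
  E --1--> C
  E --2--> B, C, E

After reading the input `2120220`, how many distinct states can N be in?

3

Start: {A}
read 2: {A, C, D}
read 1: {A, C, D, E}
read 2: {A, B, C, D, E}
read 0: {B, D, E}
read 2: {B, C, E}
read 2: {B, C, D, E}
read 0: {B, D, E}
Final reachable set {B, D, E} has 3 states.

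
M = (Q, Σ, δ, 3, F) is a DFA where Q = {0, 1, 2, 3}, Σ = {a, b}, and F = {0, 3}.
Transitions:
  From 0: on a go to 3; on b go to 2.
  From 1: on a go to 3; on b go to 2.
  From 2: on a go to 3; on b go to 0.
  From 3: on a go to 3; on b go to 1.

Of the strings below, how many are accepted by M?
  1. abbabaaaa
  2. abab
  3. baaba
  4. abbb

3

abbabaaaa: accepted
abab: rejected
baaba: accepted
abbb: accepted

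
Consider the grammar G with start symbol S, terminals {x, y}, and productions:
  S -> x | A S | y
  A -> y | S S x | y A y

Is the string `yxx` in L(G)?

no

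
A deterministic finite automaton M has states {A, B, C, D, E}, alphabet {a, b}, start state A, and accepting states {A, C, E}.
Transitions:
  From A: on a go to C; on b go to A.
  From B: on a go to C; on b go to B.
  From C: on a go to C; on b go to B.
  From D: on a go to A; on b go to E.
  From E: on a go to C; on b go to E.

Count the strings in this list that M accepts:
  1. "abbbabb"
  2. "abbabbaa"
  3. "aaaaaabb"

1

"abbbabb": rejected
"abbabbaa": accepted
"aaaaaabb": rejected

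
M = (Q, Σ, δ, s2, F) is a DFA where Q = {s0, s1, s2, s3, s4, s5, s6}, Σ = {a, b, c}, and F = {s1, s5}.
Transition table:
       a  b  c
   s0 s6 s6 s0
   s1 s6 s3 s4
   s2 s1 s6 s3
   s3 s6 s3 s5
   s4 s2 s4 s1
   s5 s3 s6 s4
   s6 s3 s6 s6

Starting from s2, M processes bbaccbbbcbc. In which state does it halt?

s5

s2 --b--> s6
s6 --b--> s6
s6 --a--> s3
s3 --c--> s5
s5 --c--> s4
s4 --b--> s4
s4 --b--> s4
s4 --b--> s4
s4 --c--> s1
s1 --b--> s3
s3 --c--> s5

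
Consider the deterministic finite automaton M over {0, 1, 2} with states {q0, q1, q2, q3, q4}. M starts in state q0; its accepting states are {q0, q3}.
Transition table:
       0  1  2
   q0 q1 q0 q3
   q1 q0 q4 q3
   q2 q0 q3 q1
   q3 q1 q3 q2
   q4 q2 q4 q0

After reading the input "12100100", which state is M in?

q0 --1--> q0
q0 --2--> q3
q3 --1--> q3
q3 --0--> q1
q1 --0--> q0
q0 --1--> q0
q0 --0--> q1
q1 --0--> q0

q0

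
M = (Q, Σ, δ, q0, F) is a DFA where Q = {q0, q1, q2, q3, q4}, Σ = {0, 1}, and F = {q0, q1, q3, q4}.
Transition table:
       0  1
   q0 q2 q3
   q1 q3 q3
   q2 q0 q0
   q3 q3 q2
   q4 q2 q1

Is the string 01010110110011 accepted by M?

q0 --0--> q2
q2 --1--> q0
q0 --0--> q2
q2 --1--> q0
q0 --0--> q2
q2 --1--> q0
q0 --1--> q3
q3 --0--> q3
q3 --1--> q2
q2 --1--> q0
q0 --0--> q2
q2 --0--> q0
q0 --1--> q3
q3 --1--> q2
End in state q2, which is not an accepting state.

rejected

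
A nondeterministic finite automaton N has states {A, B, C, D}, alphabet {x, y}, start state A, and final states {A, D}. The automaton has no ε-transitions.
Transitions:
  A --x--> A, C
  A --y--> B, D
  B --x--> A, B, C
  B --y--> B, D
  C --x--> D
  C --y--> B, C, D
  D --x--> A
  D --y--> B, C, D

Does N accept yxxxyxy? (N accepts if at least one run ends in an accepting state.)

accepted

Start: {A}
read y: {B, D}
read x: {A, B, C}
read x: {A, B, C, D}
read x: {A, B, C, D}
read y: {B, C, D}
read x: {A, B, C, D}
read y: {B, C, D}
Reachable ∩ accepting = {D} — nonempty.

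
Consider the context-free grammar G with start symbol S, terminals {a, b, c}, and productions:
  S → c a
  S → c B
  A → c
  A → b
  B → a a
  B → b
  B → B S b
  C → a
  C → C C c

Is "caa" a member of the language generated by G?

yes

S ⇒ cB ⇒ caa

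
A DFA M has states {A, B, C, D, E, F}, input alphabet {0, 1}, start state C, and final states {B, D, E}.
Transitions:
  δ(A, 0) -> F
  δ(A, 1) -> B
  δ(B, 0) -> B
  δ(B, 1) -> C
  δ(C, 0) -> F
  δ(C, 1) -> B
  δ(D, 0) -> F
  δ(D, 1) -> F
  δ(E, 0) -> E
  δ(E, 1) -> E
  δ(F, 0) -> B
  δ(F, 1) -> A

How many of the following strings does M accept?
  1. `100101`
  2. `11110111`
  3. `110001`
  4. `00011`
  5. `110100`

2

`100101`: rejected
`11110111`: rejected
`110001`: rejected
`00011`: accepted
`110100`: accepted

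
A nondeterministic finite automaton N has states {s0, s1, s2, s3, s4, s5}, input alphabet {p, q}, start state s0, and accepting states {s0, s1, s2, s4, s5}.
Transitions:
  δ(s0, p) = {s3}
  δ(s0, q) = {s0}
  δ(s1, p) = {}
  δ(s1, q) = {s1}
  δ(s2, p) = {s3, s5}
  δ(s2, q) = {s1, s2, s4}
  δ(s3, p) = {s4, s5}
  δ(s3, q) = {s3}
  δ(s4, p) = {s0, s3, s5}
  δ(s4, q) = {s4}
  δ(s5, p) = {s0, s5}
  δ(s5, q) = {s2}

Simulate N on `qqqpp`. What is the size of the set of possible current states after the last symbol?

Start: {s0}
read q: {s0}
read q: {s0}
read q: {s0}
read p: {s3}
read p: {s4, s5}
Final reachable set {s4, s5} has 2 states.

2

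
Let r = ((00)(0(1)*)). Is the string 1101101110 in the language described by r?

no

No split of 1101101110 into u·v has (00) matching u and (0(1)*) matching v.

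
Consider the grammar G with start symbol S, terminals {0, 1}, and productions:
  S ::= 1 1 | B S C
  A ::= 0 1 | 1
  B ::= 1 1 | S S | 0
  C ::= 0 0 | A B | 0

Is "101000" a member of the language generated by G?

no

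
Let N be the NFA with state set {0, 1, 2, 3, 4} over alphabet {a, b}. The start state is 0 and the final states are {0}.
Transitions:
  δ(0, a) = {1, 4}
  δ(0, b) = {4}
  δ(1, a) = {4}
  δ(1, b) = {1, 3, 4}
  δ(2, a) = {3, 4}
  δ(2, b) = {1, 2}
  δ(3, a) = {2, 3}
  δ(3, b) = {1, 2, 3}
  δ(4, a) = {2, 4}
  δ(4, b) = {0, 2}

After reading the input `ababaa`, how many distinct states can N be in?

3

Start: {0}
read a: {1, 4}
read b: {0, 1, 2, 3, 4}
read a: {1, 2, 3, 4}
read b: {0, 1, 2, 3, 4}
read a: {1, 2, 3, 4}
read a: {2, 3, 4}
Final reachable set {2, 3, 4} has 3 states.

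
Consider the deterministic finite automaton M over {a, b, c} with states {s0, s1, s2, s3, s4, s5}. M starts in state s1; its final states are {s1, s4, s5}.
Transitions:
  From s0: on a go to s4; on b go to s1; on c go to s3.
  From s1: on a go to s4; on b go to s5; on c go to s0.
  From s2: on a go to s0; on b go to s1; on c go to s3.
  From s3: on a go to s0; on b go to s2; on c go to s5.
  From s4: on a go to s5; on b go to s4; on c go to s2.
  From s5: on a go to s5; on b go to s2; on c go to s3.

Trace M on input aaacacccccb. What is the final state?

s1 --a--> s4
s4 --a--> s5
s5 --a--> s5
s5 --c--> s3
s3 --a--> s0
s0 --c--> s3
s3 --c--> s5
s5 --c--> s3
s3 --c--> s5
s5 --c--> s3
s3 --b--> s2

s2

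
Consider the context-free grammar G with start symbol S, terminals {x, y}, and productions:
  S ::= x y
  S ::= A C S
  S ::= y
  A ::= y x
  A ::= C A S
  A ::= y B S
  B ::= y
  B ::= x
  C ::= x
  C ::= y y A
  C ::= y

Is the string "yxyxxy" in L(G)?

S ⇒ ACS ⇒ yBSCS ⇒ yxSCS ⇒ yxyCS ⇒ yxyxS ⇒ yxyxxy

yes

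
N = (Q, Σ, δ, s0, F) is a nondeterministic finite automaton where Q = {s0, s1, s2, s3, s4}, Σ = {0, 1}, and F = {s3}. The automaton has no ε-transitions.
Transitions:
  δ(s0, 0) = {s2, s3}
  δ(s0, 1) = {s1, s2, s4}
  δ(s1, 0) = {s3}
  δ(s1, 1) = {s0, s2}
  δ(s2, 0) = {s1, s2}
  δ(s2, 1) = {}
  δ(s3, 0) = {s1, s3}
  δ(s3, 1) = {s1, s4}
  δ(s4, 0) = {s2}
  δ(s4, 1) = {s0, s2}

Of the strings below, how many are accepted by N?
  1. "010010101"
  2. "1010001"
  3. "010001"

"010010101": rejected
"1010001": rejected
"010001": rejected

0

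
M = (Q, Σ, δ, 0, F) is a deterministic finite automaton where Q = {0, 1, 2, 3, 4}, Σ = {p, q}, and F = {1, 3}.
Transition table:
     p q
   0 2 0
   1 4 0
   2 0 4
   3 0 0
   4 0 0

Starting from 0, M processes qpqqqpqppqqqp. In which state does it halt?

2

0 --q--> 0
0 --p--> 2
2 --q--> 4
4 --q--> 0
0 --q--> 0
0 --p--> 2
2 --q--> 4
4 --p--> 0
0 --p--> 2
2 --q--> 4
4 --q--> 0
0 --q--> 0
0 --p--> 2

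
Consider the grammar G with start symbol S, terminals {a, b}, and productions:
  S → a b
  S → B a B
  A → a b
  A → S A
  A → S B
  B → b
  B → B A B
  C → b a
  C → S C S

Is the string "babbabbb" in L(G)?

yes

S ⇒ BaB ⇒ baB ⇒ baBAB ⇒ babAB ⇒ babSBB ⇒ babBaBBB ⇒ babbaBBB ⇒ babbabBB ⇒ babbabbB ⇒ babbabbb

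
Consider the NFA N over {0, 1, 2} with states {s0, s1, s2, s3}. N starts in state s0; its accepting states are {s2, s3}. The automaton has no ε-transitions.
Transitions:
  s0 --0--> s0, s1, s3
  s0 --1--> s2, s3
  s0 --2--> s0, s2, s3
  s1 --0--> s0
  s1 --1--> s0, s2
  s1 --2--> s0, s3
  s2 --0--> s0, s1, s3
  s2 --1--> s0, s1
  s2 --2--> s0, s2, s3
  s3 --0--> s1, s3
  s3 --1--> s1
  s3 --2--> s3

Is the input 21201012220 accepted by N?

Start: {s0}
read 2: {s0, s2, s3}
read 1: {s0, s1, s2, s3}
read 2: {s0, s2, s3}
read 0: {s0, s1, s3}
read 1: {s0, s1, s2, s3}
read 0: {s0, s1, s3}
read 1: {s0, s1, s2, s3}
read 2: {s0, s2, s3}
read 2: {s0, s2, s3}
read 2: {s0, s2, s3}
read 0: {s0, s1, s3}
Reachable ∩ accepting = {s3} — nonempty.

accepted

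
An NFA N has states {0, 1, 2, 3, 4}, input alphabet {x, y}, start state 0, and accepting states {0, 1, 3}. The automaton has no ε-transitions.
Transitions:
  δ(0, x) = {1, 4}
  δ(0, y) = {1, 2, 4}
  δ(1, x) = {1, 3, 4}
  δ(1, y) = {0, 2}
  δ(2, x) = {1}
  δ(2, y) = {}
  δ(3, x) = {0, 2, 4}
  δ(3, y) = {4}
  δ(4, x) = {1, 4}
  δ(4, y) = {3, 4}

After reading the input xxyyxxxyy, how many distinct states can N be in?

Start: {0}
read x: {1, 4}
read x: {1, 3, 4}
read y: {0, 2, 3, 4}
read y: {1, 2, 3, 4}
read x: {0, 1, 2, 3, 4}
read x: {0, 1, 2, 3, 4}
read x: {0, 1, 2, 3, 4}
read y: {0, 1, 2, 3, 4}
read y: {0, 1, 2, 3, 4}
Final reachable set {0, 1, 2, 3, 4} has 5 states.

5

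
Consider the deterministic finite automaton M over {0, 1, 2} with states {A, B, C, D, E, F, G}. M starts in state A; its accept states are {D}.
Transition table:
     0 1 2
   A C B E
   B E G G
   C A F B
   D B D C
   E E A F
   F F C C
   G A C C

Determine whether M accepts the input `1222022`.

A --1--> B
B --2--> G
G --2--> C
C --2--> B
B --0--> E
E --2--> F
F --2--> C
End in state C, which is not an accepting state.

rejected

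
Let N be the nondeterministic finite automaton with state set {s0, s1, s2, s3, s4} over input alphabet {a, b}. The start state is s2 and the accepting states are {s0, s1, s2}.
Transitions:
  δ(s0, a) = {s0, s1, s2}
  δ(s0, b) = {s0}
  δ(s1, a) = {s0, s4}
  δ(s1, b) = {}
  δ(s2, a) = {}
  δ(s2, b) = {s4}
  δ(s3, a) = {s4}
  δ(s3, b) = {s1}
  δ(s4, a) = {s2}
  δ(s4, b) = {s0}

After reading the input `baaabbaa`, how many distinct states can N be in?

0

Start: {s2}
read b: {s4}
read a: {s2}
read a: {}
The reachable set is empty and stays empty for the remaining 5 symbols.
Final reachable set {} has 0 states.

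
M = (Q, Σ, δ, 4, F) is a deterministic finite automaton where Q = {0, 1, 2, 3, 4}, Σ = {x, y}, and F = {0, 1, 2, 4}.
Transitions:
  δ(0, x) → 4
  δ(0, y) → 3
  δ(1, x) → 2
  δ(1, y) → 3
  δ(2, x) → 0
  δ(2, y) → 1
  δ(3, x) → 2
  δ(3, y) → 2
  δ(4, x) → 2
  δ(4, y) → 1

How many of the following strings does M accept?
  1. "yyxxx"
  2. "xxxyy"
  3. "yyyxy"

"yyxxx": accepted
"xxxyy": rejected
"yyyxy": rejected

1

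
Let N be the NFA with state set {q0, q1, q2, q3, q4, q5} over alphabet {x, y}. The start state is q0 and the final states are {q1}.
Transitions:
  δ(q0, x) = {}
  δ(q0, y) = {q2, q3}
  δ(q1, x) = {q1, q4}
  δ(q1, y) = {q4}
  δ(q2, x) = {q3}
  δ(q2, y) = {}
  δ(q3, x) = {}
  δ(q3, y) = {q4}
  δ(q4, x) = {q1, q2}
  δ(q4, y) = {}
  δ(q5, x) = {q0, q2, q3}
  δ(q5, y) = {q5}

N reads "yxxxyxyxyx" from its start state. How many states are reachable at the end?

0

Start: {q0}
read y: {q2, q3}
read x: {q3}
read x: {}
The reachable set is empty and stays empty for the remaining 7 symbols.
Final reachable set {} has 0 states.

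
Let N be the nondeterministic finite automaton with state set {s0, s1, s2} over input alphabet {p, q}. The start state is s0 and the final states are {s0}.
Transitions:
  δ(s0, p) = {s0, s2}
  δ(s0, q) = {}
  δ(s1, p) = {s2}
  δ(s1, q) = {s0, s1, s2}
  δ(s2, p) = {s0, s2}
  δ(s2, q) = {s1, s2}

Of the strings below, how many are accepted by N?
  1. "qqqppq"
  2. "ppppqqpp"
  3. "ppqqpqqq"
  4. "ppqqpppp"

"qqqppq": rejected
"ppppqqpp": accepted
"ppqqpqqq": accepted
"ppqqpppp": accepted

3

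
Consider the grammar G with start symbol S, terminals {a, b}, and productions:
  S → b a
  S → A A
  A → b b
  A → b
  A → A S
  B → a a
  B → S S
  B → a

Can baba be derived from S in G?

no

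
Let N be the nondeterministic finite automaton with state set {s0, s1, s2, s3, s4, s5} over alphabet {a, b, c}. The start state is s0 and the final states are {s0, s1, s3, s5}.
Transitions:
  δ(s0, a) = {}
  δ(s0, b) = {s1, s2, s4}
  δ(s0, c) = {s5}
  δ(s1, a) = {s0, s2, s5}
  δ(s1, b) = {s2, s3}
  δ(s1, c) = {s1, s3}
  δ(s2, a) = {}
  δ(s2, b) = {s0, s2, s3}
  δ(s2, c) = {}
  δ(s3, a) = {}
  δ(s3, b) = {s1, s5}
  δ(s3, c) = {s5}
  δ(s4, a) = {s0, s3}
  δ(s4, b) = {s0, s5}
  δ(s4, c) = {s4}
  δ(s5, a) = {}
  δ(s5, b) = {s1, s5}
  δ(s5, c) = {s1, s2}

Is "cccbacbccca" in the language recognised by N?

Start: {s0}
read c: {s5}
read c: {s1, s2}
read c: {s1, s3}
read b: {s1, s2, s3, s5}
read a: {s0, s2, s5}
read c: {s1, s2, s5}
read b: {s0, s1, s2, s3, s5}
read c: {s1, s2, s3, s5}
read c: {s1, s2, s3, s5}
read c: {s1, s2, s3, s5}
read a: {s0, s2, s5}
Reachable ∩ accepting = {s0, s5} — nonempty.

accepted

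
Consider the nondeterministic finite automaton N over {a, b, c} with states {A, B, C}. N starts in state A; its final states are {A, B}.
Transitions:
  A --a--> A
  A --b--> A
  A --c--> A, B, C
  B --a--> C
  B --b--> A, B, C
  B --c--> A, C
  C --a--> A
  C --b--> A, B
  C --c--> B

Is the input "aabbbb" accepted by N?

Start: {A}
read a: {A}
read a: {A}
read b: {A}
read b: {A}
read b: {A}
read b: {A}
Reachable ∩ accepting = {A} — nonempty.

accepted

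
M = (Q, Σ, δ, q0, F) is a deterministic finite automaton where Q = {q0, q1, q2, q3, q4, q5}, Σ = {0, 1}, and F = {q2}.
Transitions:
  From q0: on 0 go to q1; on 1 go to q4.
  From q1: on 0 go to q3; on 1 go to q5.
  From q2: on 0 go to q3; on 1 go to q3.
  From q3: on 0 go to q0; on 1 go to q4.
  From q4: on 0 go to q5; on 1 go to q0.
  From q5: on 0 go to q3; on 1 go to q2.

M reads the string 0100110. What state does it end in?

q1

q0 --0--> q1
q1 --1--> q5
q5 --0--> q3
q3 --0--> q0
q0 --1--> q4
q4 --1--> q0
q0 --0--> q1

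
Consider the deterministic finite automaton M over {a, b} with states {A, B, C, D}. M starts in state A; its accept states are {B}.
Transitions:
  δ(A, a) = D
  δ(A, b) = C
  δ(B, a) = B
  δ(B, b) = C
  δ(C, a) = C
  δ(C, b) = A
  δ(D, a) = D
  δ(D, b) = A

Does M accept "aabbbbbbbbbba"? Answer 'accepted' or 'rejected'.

A --a--> D
D --a--> D
D --b--> A
A --b--> C
C --b--> A
A --b--> C
C --b--> A
A --b--> C
C --b--> A
A --b--> C
C --b--> A
A --b--> C
C --a--> C
End in state C, which is not an accepting state.

rejected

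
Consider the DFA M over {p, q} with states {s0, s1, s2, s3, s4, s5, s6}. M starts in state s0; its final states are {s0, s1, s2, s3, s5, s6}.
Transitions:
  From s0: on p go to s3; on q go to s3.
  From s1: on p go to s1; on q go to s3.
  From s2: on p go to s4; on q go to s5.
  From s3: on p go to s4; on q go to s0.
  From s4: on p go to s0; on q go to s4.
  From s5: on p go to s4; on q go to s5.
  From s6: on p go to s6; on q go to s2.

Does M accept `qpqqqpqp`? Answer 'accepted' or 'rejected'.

s0 --q--> s3
s3 --p--> s4
s4 --q--> s4
s4 --q--> s4
s4 --q--> s4
s4 --p--> s0
s0 --q--> s3
s3 --p--> s4
End in state s4, which is not an accepting state.

rejected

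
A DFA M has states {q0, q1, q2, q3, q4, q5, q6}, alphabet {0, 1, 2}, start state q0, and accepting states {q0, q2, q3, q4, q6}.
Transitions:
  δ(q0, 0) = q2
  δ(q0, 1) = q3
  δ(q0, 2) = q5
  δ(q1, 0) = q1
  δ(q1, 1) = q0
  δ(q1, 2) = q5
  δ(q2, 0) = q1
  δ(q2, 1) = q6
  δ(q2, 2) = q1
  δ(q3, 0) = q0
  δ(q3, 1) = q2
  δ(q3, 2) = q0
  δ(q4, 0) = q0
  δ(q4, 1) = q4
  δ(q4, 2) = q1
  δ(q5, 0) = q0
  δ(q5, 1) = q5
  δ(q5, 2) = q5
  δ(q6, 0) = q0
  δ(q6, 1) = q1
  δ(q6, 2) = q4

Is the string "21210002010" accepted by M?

q0 --2--> q5
q5 --1--> q5
q5 --2--> q5
q5 --1--> q5
q5 --0--> q0
q0 --0--> q2
q2 --0--> q1
q1 --2--> q5
q5 --0--> q0
q0 --1--> q3
q3 --0--> q0
End in state q0, which is an accepting state.

accepted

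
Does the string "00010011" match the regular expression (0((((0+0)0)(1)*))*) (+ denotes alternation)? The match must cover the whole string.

Split as 0·0010011: 0 matches 0 and ((((0+0)0)(1)*))* matches 0010011.

yes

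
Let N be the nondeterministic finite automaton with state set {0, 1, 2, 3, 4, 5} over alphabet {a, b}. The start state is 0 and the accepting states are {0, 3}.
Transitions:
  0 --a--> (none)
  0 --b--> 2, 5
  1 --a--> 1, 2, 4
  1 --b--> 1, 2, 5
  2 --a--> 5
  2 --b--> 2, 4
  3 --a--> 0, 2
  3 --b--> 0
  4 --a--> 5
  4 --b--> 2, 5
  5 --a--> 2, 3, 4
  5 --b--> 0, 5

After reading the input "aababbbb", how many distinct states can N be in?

0

Start: {0}
read a: {}
The reachable set is empty and stays empty for the remaining 7 symbols.
Final reachable set {} has 0 states.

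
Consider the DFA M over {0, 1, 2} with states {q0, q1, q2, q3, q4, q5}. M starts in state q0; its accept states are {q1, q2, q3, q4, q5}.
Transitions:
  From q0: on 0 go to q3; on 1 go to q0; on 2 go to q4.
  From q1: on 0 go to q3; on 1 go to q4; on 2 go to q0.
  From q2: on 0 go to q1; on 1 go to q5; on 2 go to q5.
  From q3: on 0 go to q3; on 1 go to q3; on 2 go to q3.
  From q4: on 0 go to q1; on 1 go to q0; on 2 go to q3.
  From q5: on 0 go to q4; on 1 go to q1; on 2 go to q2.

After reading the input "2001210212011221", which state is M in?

q0 --2--> q4
q4 --0--> q1
q1 --0--> q3
q3 --1--> q3
q3 --2--> q3
q3 --1--> q3
q3 --0--> q3
q3 --2--> q3
q3 --1--> q3
q3 --2--> q3
q3 --0--> q3
q3 --1--> q3
q3 --1--> q3
q3 --2--> q3
q3 --2--> q3
q3 --1--> q3

q3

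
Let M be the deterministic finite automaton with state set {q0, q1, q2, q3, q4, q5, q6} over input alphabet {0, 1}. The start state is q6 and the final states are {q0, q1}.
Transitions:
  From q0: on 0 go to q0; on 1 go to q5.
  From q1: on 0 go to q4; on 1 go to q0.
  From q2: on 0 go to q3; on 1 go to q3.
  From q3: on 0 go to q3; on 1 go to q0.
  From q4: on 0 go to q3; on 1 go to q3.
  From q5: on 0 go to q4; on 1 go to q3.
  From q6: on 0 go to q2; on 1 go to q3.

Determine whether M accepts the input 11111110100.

q6 --1--> q3
q3 --1--> q0
q0 --1--> q5
q5 --1--> q3
q3 --1--> q0
q0 --1--> q5
q5 --1--> q3
q3 --0--> q3
q3 --1--> q0
q0 --0--> q0
q0 --0--> q0
End in state q0, which is an accepting state.

accepted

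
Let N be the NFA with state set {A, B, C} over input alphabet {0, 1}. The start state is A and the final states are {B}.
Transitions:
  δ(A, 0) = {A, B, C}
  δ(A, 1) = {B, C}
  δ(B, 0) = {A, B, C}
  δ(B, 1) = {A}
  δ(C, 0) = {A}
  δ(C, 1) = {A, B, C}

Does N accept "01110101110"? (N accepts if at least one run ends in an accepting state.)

Start: {A}
read 0: {A, B, C}
read 1: {A, B, C}
read 1: {A, B, C}
read 1: {A, B, C}
read 0: {A, B, C}
read 1: {A, B, C}
read 0: {A, B, C}
read 1: {A, B, C}
read 1: {A, B, C}
read 1: {A, B, C}
read 0: {A, B, C}
Reachable ∩ accepting = {B} — nonempty.

accepted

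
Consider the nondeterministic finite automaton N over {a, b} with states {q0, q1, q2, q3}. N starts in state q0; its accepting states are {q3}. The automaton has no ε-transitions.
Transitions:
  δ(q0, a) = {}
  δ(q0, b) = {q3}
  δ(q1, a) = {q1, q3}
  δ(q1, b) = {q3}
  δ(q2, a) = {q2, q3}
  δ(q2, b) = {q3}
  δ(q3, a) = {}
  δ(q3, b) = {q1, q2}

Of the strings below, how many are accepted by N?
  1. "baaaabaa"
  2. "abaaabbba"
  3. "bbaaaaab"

"baaaabaa": rejected
"abaaabbba": rejected
"bbaaaaab": accepted

1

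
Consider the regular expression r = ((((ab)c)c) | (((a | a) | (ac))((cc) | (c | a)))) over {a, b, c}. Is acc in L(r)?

yes

The right alternative (((a|a)|(ac))((cc)|(c|a))) matches acc.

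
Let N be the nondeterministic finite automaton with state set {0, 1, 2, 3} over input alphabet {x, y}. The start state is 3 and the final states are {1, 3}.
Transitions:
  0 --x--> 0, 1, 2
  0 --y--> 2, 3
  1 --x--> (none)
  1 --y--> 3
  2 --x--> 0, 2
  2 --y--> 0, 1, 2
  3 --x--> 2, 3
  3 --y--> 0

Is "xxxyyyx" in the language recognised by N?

Start: {3}
read x: {2, 3}
read x: {0, 2, 3}
read x: {0, 1, 2, 3}
read y: {0, 1, 2, 3}
read y: {0, 1, 2, 3}
read y: {0, 1, 2, 3}
read x: {0, 1, 2, 3}
Reachable ∩ accepting = {1, 3} — nonempty.

accepted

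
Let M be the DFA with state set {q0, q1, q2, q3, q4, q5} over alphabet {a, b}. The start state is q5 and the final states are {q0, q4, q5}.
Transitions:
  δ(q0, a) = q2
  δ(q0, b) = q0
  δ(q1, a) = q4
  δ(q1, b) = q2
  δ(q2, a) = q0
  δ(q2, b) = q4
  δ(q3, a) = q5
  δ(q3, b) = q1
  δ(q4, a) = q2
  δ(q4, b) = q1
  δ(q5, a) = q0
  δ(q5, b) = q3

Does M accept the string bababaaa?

q5 --b--> q3
q3 --a--> q5
q5 --b--> q3
q3 --a--> q5
q5 --b--> q3
q3 --a--> q5
q5 --a--> q0
q0 --a--> q2
End in state q2, which is not an accepting state.

rejected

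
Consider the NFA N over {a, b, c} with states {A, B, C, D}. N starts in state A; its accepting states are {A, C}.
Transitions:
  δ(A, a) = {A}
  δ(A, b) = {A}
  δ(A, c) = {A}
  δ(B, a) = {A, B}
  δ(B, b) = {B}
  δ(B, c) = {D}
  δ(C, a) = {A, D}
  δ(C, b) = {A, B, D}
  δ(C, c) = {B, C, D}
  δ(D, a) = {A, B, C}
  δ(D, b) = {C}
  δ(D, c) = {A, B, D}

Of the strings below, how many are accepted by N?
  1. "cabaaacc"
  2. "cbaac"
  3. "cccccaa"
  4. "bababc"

4

"cabaaacc": accepted
"cbaac": accepted
"cccccaa": accepted
"bababc": accepted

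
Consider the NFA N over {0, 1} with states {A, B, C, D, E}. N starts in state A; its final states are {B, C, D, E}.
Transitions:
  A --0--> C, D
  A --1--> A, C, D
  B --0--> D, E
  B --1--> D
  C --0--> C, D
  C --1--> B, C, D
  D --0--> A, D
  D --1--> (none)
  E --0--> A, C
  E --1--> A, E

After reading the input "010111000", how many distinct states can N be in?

Start: {A}
read 0: {C, D}
read 1: {B, C, D}
read 0: {A, C, D, E}
read 1: {A, B, C, D, E}
read 1: {A, B, C, D, E}
read 1: {A, B, C, D, E}
read 0: {A, C, D, E}
read 0: {A, C, D}
read 0: {A, C, D}
Final reachable set {A, C, D} has 3 states.

3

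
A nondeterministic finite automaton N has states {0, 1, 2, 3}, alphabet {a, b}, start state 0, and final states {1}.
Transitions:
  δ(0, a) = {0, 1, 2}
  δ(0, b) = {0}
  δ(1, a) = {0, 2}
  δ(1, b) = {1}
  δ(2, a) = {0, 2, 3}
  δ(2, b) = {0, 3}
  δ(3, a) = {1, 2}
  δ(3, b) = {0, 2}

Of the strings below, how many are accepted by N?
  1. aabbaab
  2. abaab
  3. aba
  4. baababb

4

aabbaab: accepted
abaab: accepted
aba: accepted
baababb: accepted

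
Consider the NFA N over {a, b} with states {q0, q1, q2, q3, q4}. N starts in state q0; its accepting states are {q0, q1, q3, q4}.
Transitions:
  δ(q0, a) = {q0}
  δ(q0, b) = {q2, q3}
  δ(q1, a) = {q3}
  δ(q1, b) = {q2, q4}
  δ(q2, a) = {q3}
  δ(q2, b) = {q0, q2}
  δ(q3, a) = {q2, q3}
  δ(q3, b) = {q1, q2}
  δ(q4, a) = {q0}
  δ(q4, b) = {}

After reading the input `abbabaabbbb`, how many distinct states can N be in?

5

Start: {q0}
read a: {q0}
read b: {q2, q3}
read b: {q0, q1, q2}
read a: {q0, q3}
read b: {q1, q2, q3}
read a: {q2, q3}
read a: {q2, q3}
read b: {q0, q1, q2}
read b: {q0, q2, q3, q4}
read b: {q0, q1, q2, q3}
read b: {q0, q1, q2, q3, q4}
Final reachable set {q0, q1, q2, q3, q4} has 5 states.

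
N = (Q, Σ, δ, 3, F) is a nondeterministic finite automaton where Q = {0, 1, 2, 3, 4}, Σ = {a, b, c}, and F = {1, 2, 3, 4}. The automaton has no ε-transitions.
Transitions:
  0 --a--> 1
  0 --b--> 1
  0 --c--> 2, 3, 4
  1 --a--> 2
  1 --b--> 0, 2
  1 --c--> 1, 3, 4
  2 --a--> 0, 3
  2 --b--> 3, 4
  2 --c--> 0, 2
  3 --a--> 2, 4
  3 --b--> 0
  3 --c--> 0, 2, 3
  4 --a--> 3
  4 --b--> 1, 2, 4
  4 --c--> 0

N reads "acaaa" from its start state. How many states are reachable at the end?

Start: {3}
read a: {2, 4}
read c: {0, 2}
read a: {0, 1, 3}
read a: {1, 2, 4}
read a: {0, 2, 3}
Final reachable set {0, 2, 3} has 3 states.

3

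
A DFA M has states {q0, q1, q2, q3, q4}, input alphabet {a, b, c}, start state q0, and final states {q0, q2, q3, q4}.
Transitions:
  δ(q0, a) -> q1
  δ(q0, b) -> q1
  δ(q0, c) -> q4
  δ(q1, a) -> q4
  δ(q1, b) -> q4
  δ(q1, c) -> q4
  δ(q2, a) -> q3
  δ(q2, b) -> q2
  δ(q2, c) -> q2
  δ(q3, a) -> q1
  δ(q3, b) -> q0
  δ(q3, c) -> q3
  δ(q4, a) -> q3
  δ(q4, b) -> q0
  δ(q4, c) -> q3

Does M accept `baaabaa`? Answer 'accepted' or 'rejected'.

q0 --b--> q1
q1 --a--> q4
q4 --a--> q3
q3 --a--> q1
q1 --b--> q4
q4 --a--> q3
q3 --a--> q1
End in state q1, which is not an accepting state.

rejected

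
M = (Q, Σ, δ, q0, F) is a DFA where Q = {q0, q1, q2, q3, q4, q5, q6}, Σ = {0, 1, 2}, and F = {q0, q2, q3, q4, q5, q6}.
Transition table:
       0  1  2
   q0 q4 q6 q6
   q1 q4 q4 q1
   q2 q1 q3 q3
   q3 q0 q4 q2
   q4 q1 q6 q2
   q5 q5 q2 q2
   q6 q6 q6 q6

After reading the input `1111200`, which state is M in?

q6

q0 --1--> q6
q6 --1--> q6
q6 --1--> q6
q6 --1--> q6
q6 --2--> q6
q6 --0--> q6
q6 --0--> q6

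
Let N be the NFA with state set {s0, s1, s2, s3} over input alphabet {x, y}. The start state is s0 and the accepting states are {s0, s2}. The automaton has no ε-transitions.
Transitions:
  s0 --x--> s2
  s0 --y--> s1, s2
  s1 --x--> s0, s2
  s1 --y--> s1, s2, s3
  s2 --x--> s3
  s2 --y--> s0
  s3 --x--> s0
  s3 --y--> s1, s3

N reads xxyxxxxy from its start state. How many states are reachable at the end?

3

Start: {s0}
read x: {s2}
read x: {s3}
read y: {s1, s3}
read x: {s0, s2}
read x: {s2, s3}
read x: {s0, s3}
read x: {s0, s2}
read y: {s0, s1, s2}
Final reachable set {s0, s1, s2} has 3 states.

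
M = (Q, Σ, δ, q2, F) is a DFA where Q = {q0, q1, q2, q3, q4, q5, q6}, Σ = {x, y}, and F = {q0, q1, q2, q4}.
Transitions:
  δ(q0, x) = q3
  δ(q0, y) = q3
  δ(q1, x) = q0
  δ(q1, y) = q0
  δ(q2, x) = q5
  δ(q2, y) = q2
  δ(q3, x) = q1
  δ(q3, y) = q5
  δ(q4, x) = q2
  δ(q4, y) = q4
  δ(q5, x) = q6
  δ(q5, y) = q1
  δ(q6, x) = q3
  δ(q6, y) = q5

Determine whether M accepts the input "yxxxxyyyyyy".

rejected

q2 --y--> q2
q2 --x--> q5
q5 --x--> q6
q6 --x--> q3
q3 --x--> q1
q1 --y--> q0
q0 --y--> q3
q3 --y--> q5
q5 --y--> q1
q1 --y--> q0
q0 --y--> q3
End in state q3, which is not an accepting state.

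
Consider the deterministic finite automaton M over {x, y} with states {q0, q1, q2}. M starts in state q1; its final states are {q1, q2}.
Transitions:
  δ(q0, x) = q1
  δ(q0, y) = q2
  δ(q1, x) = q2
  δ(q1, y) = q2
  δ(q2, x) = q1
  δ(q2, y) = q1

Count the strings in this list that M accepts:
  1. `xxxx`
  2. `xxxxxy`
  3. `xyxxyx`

3

`xxxx`: accepted
`xxxxxy`: accepted
`xyxxyx`: accepted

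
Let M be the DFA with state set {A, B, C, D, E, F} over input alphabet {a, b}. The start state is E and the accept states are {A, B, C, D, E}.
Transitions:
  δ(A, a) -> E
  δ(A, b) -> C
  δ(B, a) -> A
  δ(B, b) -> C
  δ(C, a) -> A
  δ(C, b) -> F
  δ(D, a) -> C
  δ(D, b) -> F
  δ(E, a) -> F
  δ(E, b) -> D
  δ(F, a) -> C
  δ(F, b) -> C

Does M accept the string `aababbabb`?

E --a--> F
F --a--> C
C --b--> F
F --a--> C
C --b--> F
F --b--> C
C --a--> A
A --b--> C
C --b--> F
End in state F, which is not an accepting state.

rejected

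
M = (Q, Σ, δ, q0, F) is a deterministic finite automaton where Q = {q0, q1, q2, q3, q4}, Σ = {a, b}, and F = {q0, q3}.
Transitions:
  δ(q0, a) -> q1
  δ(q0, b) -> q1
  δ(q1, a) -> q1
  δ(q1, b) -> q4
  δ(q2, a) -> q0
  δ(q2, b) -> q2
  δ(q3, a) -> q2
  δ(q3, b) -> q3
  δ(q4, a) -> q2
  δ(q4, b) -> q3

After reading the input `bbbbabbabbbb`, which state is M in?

q3

q0 --b--> q1
q1 --b--> q4
q4 --b--> q3
q3 --b--> q3
q3 --a--> q2
q2 --b--> q2
q2 --b--> q2
q2 --a--> q0
q0 --b--> q1
q1 --b--> q4
q4 --b--> q3
q3 --b--> q3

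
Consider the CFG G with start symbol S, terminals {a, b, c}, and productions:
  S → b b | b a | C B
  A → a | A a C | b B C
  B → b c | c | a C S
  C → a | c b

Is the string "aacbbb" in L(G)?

S ⇒ CB ⇒ aB ⇒ aaCS ⇒ aacbS ⇒ aacbbb

yes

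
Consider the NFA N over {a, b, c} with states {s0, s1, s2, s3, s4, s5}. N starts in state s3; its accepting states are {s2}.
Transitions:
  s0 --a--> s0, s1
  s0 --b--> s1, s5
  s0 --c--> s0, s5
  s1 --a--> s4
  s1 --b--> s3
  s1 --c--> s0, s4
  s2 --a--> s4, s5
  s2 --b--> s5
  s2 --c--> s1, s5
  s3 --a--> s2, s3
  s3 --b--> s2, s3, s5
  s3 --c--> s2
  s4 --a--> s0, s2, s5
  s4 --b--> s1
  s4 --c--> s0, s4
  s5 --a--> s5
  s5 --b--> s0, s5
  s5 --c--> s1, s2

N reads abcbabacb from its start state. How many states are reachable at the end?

Start: {s3}
read a: {s2, s3}
read b: {s2, s3, s5}
read c: {s1, s2, s5}
read b: {s0, s3, s5}
read a: {s0, s1, s2, s3, s5}
read b: {s0, s1, s2, s3, s5}
read a: {s0, s1, s2, s3, s4, s5}
read c: {s0, s1, s2, s4, s5}
read b: {s0, s1, s3, s5}
Final reachable set {s0, s1, s3, s5} has 4 states.

4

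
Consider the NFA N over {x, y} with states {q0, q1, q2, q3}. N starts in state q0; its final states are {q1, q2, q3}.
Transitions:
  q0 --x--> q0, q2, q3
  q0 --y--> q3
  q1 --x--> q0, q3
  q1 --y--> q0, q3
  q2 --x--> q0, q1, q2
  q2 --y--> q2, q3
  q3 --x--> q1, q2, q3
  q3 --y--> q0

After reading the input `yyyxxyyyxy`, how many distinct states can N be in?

Start: {q0}
read y: {q3}
read y: {q0}
read y: {q3}
read x: {q1, q2, q3}
read x: {q0, q1, q2, q3}
read y: {q0, q2, q3}
read y: {q0, q2, q3}
read y: {q0, q2, q3}
read x: {q0, q1, q2, q3}
read y: {q0, q2, q3}
Final reachable set {q0, q2, q3} has 3 states.

3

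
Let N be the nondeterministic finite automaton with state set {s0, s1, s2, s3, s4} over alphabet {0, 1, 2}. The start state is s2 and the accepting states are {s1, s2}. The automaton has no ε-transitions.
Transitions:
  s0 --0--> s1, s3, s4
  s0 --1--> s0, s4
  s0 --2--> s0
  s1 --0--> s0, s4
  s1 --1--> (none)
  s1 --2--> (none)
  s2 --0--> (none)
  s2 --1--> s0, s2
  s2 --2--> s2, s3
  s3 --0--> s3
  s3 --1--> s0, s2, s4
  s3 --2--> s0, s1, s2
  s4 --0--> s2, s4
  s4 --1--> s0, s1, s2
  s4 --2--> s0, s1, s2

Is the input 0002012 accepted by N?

Start: {s2}
read 0: {}
The reachable set is empty and stays empty for the remaining 6 symbols.
Reachable ∩ accepting = {} — empty.

rejected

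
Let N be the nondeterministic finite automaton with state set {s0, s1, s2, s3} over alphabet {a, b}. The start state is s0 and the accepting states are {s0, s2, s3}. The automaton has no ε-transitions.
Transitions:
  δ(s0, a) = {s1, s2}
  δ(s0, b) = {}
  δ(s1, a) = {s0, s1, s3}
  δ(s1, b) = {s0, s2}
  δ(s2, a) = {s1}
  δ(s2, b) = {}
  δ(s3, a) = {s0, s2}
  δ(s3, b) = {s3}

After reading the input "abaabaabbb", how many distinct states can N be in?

Start: {s0}
read a: {s1, s2}
read b: {s0, s2}
read a: {s1, s2}
read a: {s0, s1, s3}
read b: {s0, s2, s3}
read a: {s0, s1, s2}
read a: {s0, s1, s2, s3}
read b: {s0, s2, s3}
read b: {s3}
read b: {s3}
Final reachable set {s3} has 1 state.

1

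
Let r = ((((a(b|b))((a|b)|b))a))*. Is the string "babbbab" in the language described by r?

babbbab cannot be split into zero or more pieces each matching (((a(b|b))((a|b)|b))a).

no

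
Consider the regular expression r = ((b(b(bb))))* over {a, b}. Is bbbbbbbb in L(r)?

yes

Split into 2 pieces bbbb · bbbb; each matches (b(b(bb))).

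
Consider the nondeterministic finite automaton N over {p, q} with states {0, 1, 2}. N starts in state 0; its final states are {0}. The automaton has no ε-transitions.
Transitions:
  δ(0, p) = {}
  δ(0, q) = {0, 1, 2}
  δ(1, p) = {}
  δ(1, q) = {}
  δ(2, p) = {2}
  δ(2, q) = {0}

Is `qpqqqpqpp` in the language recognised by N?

rejected

Start: {0}
read q: {0, 1, 2}
read p: {2}
read q: {0}
read q: {0, 1, 2}
read q: {0, 1, 2}
read p: {2}
read q: {0}
read p: {}
The reachable set is empty and stays empty for the remaining 1 symbol.
Reachable ∩ accepting = {} — empty.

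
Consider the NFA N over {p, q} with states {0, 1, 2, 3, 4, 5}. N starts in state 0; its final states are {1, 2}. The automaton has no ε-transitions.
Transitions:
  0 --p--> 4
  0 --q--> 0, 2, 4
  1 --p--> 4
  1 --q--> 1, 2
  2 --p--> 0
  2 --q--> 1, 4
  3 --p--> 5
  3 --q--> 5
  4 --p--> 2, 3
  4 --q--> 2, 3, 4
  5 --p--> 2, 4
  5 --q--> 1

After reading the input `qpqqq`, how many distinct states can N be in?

6

Start: {0}
read q: {0, 2, 4}
read p: {0, 2, 3, 4}
read q: {0, 1, 2, 3, 4, 5}
read q: {0, 1, 2, 3, 4, 5}
read q: {0, 1, 2, 3, 4, 5}
Final reachable set {0, 1, 2, 3, 4, 5} has 6 states.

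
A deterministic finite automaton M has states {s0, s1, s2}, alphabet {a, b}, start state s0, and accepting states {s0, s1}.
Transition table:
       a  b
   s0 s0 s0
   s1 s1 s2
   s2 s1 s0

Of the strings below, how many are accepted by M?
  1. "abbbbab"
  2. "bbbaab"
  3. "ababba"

"abbbbab": accepted
"bbbaab": accepted
"ababba": accepted

3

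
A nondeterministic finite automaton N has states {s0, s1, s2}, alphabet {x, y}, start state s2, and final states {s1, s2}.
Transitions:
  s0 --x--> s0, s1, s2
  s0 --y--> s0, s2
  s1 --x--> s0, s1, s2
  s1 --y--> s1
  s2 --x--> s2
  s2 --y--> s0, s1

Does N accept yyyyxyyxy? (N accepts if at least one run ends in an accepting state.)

Start: {s2}
read y: {s0, s1}
read y: {s0, s1, s2}
read y: {s0, s1, s2}
read y: {s0, s1, s2}
read x: {s0, s1, s2}
read y: {s0, s1, s2}
read y: {s0, s1, s2}
read x: {s0, s1, s2}
read y: {s0, s1, s2}
Reachable ∩ accepting = {s1, s2} — nonempty.

accepted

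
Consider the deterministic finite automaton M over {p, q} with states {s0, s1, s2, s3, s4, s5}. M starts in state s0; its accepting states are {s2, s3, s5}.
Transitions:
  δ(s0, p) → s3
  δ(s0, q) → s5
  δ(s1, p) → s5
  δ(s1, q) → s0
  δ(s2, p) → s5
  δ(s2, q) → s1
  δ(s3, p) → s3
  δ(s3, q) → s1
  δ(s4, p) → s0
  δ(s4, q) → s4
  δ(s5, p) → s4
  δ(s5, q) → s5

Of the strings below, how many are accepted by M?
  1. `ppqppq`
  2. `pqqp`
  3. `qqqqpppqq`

`ppqppq`: rejected
`pqqp`: accepted
`qqqqpppqq`: rejected

1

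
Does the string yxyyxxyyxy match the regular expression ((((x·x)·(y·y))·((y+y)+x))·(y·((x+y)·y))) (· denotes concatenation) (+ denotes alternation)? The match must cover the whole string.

No split of yxyyxxyyxy into u·v has (((x·x)·(y·y))·((y+y)+x)) matching u and (y·((x+y)·y)) matching v.

no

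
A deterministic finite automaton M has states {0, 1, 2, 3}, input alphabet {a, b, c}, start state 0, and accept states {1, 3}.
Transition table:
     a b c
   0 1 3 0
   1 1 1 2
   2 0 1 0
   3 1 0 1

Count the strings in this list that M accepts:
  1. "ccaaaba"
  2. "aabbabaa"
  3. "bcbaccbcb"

"ccaaaba": accepted
"aabbabaa": accepted
"bcbaccbcb": accepted

3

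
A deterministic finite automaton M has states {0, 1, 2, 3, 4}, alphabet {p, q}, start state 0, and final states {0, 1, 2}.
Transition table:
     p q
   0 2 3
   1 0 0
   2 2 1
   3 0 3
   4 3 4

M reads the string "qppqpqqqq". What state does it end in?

0 --q--> 3
3 --p--> 0
0 --p--> 2
2 --q--> 1
1 --p--> 0
0 --q--> 3
3 --q--> 3
3 --q--> 3
3 --q--> 3

3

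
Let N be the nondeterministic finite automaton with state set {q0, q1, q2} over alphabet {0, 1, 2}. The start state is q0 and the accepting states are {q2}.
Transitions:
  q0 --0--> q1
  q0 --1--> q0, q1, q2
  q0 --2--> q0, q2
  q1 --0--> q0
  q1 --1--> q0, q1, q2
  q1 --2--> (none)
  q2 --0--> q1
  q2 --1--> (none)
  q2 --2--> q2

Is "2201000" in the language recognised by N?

rejected

Start: {q0}
read 2: {q0, q2}
read 2: {q0, q2}
read 0: {q1}
read 1: {q0, q1, q2}
read 0: {q0, q1}
read 0: {q0, q1}
read 0: {q0, q1}
Reachable ∩ accepting = {} — empty.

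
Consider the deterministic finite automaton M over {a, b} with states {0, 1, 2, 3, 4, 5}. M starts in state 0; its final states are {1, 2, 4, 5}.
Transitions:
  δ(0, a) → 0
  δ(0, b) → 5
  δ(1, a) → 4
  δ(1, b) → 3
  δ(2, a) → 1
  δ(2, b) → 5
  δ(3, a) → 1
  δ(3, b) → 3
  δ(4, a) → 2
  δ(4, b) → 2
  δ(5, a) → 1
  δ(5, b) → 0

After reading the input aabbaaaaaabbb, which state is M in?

5

0 --a--> 0
0 --a--> 0
0 --b--> 5
5 --b--> 0
0 --a--> 0
0 --a--> 0
0 --a--> 0
0 --a--> 0
0 --a--> 0
0 --a--> 0
0 --b--> 5
5 --b--> 0
0 --b--> 5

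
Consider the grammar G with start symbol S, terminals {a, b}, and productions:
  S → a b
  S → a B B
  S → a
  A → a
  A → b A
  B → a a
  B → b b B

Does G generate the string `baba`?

no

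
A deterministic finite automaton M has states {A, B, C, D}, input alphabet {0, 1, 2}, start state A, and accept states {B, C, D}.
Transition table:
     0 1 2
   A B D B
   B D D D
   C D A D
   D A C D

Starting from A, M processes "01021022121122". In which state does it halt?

A --0--> B
B --1--> D
D --0--> A
A --2--> B
B --1--> D
D --0--> A
A --2--> B
B --2--> D
D --1--> C
C --2--> D
D --1--> C
C --1--> A
A --2--> B
B --2--> D

D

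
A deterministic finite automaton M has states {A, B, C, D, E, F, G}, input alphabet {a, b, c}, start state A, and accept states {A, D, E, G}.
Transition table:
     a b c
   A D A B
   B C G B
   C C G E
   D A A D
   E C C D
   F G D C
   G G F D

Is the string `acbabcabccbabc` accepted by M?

A --a--> D
D --c--> D
D --b--> A
A --a--> D
D --b--> A
A --c--> B
B --a--> C
C --b--> G
G --c--> D
D --c--> D
D --b--> A
A --a--> D
D --b--> A
A --c--> B
End in state B, which is not an accepting state.

rejected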